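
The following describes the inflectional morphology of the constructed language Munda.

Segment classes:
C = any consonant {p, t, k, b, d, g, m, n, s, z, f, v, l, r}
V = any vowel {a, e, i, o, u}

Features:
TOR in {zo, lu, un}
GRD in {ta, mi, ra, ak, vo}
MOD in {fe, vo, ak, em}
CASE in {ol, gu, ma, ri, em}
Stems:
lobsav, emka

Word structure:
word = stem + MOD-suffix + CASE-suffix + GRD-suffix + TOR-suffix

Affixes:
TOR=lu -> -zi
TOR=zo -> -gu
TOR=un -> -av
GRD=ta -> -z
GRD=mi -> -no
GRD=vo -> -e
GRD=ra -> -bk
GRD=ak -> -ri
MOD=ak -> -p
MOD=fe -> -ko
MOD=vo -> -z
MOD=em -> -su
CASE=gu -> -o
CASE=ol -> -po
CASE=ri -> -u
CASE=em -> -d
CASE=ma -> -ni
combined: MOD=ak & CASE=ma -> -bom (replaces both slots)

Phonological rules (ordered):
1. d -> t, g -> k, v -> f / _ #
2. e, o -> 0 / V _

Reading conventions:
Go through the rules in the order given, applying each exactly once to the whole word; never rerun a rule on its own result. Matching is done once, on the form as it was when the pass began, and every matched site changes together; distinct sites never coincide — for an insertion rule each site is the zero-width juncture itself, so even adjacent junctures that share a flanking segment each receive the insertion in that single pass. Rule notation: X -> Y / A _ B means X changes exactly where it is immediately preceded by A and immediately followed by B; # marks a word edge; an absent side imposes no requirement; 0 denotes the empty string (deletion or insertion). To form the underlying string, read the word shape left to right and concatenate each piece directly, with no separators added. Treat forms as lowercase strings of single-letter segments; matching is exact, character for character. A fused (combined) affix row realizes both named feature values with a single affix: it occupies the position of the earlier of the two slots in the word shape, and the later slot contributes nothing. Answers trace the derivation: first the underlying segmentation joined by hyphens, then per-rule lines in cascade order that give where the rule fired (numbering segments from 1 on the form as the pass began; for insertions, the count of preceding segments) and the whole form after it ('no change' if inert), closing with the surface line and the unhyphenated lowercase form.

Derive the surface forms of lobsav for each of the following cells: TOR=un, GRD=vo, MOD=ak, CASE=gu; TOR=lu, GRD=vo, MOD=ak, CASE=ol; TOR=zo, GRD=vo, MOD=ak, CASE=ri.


cell TOR=un, GRD=vo, MOD=ak, CASE=gu:
underlying: lobsav-p-o-e-av
1. d -> t, g -> k, v -> f / _ #: fires at position(s) 11: lobsavpoeaf
2. e, o -> 0 / V _: fires at position(s) 9: lobsavpoaf
surface: lobsavpoaf

cell TOR=lu, GRD=vo, MOD=ak, CASE=ol:
underlying: lobsav-p-po-e-zi
1. d -> t, g -> k, v -> f / _ #: no change
2. e, o -> 0 / V _: fires at position(s) 10: lobsavppozi
surface: lobsavppozi

cell TOR=zo, GRD=vo, MOD=ak, CASE=ri:
underlying: lobsav-p-u-e-gu
1. d -> t, g -> k, v -> f / _ #: no change
2. e, o -> 0 / V _: fires at position(s) 9: lobsavpugu
surface: lobsavpugu


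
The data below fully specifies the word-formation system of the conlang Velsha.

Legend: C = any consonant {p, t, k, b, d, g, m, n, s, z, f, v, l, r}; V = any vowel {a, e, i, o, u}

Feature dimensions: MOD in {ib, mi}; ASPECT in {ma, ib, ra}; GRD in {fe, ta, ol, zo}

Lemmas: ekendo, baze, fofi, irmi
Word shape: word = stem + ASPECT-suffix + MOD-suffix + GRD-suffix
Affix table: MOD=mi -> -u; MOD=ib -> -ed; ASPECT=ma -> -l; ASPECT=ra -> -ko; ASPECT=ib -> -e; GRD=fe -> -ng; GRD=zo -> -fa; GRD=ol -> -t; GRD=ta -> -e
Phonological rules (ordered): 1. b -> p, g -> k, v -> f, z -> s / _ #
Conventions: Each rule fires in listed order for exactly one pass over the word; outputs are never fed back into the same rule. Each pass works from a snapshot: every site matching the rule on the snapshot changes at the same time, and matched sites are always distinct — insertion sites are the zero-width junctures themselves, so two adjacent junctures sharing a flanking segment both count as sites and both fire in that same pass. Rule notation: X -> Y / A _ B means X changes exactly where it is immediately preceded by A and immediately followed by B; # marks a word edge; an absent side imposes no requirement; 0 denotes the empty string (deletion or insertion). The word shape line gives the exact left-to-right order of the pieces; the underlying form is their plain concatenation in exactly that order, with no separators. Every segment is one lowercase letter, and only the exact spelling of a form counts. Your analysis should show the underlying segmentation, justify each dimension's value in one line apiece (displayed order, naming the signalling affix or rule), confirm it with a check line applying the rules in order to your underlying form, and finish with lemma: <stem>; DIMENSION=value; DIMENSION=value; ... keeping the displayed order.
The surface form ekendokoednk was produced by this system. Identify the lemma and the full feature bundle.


underlying: ekendo-ko-ed-ng
MOD=ib - signalled by the affix -ed
ASPECT=ra - signalled by the affix -ko
GRD=fe - signalled by the affix -ng
check: ekendokoedng -> ekendokoednk
lemma: ekendo; MOD=ib; ASPECT=ra; GRD=fe


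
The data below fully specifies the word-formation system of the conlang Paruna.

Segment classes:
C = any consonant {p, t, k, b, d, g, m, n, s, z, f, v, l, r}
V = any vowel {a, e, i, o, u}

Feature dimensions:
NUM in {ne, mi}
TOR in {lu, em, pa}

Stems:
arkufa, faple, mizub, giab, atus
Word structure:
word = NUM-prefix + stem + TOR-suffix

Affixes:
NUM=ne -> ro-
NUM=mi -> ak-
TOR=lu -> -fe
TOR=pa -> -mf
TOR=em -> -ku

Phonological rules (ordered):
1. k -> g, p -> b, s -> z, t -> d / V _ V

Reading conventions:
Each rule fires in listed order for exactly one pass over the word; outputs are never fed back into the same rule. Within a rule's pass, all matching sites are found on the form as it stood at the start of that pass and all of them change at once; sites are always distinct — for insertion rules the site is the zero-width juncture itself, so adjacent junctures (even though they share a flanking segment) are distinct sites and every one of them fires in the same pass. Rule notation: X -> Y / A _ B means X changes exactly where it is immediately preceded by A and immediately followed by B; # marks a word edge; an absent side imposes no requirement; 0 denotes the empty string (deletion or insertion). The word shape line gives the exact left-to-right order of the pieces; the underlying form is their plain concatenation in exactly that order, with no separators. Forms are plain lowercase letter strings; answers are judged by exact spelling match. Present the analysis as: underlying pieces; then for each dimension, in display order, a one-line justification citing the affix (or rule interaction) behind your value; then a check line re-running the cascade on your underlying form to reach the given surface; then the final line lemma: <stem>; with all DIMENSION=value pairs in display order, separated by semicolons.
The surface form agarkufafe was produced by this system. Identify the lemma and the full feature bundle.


underlying: ak-arkufa-fe
NUM=mi - signalled by the affix ak-
TOR=lu - signalled by the affix -fe
check: akarkufafe -> agarkufafe
lemma: arkufa; NUM=mi; TOR=lu


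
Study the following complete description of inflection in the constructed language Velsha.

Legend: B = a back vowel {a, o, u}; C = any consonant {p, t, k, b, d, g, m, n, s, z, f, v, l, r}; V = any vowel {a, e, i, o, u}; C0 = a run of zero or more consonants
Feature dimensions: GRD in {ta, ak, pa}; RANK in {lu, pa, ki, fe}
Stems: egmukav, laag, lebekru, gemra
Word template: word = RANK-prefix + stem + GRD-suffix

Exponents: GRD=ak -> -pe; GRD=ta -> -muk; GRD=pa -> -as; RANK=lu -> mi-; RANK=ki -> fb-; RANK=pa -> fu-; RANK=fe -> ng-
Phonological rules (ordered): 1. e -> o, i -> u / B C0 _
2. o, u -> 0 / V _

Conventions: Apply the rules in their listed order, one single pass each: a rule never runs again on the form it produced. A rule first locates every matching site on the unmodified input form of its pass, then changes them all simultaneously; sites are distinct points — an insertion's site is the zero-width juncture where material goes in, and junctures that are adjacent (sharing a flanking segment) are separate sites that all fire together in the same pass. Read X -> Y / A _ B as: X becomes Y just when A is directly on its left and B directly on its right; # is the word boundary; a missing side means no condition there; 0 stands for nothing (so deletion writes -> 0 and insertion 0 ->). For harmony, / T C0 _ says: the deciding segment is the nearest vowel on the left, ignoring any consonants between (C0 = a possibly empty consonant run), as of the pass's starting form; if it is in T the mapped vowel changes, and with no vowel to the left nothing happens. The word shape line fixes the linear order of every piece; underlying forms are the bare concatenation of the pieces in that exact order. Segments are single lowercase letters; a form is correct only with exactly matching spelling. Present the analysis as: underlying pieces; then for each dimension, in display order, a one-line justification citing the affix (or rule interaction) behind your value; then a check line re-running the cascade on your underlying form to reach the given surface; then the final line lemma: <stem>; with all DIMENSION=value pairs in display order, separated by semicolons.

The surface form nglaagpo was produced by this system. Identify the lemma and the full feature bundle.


underlying: ng-laag-pe
GRD=ak - signalled by the affix -pe
RANK=fe - signalled by the affix ng-
check: nglaagpe -> nglaagpo -> nglaagpo
lemma: laag; GRD=ak; RANK=fe


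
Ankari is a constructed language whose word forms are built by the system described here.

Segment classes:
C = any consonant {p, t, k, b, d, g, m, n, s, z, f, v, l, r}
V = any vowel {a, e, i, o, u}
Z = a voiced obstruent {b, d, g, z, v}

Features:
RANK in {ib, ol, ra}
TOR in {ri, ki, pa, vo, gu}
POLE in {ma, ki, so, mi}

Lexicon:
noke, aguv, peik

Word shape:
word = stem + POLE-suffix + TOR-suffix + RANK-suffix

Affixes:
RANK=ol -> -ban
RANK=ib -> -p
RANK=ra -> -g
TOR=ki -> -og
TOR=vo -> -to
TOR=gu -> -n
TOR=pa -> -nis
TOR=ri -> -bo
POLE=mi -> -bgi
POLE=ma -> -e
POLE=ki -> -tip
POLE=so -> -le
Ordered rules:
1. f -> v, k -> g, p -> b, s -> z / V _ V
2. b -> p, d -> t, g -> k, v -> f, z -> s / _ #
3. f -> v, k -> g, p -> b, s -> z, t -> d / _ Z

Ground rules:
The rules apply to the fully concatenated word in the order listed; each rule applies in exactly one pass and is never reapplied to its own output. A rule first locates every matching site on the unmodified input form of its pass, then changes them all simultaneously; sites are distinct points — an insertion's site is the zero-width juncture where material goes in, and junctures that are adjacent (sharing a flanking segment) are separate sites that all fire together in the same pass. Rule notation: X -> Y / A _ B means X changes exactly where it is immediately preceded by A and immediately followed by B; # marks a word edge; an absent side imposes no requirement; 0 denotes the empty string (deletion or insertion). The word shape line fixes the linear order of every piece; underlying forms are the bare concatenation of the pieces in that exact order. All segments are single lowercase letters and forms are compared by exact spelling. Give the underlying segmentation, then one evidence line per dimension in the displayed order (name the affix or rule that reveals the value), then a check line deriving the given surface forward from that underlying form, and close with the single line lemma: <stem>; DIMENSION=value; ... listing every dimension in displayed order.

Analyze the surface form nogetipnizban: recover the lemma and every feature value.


underlying: noke-tip-nis-ban
RANK=ol - signalled by the affix -ban
TOR=pa - signalled by the affix -nis
POLE=ki - signalled by the affix -tip
check: noketipnisban -> nogetipnisban -> nogetipnisban -> nogetipnizban
lemma: noke; RANK=ol; TOR=pa; POLE=ki


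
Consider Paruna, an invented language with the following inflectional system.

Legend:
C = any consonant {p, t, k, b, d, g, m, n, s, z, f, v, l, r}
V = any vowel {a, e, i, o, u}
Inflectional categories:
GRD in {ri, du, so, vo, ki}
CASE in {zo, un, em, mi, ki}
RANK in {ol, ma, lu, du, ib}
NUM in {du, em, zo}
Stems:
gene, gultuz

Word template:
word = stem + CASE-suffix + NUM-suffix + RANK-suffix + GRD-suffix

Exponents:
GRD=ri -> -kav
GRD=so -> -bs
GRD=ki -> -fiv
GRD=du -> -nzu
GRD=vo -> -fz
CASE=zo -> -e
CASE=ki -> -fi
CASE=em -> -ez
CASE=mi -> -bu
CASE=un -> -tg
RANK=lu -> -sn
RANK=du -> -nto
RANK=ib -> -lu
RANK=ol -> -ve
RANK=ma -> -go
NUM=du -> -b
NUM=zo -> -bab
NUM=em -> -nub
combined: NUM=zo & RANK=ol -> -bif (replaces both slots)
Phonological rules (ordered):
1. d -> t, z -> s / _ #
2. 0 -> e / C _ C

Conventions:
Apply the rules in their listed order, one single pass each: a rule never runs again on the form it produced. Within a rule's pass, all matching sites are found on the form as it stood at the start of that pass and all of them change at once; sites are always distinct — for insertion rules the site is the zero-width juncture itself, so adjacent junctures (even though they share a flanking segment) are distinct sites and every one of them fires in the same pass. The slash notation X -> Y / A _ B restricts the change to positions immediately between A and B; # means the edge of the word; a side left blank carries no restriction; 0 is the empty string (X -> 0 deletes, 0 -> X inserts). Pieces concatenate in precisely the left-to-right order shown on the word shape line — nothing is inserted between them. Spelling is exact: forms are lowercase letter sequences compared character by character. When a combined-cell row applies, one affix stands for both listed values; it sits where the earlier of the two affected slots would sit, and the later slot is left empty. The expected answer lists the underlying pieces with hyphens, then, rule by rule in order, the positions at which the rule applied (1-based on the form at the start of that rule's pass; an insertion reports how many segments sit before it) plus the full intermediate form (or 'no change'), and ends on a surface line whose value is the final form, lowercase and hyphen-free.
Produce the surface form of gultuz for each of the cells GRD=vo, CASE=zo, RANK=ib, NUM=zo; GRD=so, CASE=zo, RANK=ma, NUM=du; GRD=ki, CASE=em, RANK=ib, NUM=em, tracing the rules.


cell GRD=vo, CASE=zo, RANK=ib, NUM=zo:
underlying: gultuz-e-bab-lu-fz
1. d -> t, z -> s / _ #: fires at position(s) 14: gultuzebablufs
2. 0 -> e / C _ C: inserts after position(s) 3, 10, 13: guletuzebabelufes
surface: guletuzebabelufes

cell GRD=so, CASE=zo, RANK=ma, NUM=du:
underlying: gultuz-e-b-go-bs
1. d -> t, z -> s / _ #: no change
2. 0 -> e / C _ C: inserts after position(s) 3, 8, 11: guletuzebegobes
surface: guletuzebegobes

cell GRD=ki, CASE=em, RANK=ib, NUM=em:
underlying: gultuz-ez-nub-lu-fiv
1. d -> t, z -> s / _ #: no change
2. 0 -> e / C _ C: inserts after position(s) 3, 8, 11: guletuzezenubelufiv
surface: guletuzezenubelufiv


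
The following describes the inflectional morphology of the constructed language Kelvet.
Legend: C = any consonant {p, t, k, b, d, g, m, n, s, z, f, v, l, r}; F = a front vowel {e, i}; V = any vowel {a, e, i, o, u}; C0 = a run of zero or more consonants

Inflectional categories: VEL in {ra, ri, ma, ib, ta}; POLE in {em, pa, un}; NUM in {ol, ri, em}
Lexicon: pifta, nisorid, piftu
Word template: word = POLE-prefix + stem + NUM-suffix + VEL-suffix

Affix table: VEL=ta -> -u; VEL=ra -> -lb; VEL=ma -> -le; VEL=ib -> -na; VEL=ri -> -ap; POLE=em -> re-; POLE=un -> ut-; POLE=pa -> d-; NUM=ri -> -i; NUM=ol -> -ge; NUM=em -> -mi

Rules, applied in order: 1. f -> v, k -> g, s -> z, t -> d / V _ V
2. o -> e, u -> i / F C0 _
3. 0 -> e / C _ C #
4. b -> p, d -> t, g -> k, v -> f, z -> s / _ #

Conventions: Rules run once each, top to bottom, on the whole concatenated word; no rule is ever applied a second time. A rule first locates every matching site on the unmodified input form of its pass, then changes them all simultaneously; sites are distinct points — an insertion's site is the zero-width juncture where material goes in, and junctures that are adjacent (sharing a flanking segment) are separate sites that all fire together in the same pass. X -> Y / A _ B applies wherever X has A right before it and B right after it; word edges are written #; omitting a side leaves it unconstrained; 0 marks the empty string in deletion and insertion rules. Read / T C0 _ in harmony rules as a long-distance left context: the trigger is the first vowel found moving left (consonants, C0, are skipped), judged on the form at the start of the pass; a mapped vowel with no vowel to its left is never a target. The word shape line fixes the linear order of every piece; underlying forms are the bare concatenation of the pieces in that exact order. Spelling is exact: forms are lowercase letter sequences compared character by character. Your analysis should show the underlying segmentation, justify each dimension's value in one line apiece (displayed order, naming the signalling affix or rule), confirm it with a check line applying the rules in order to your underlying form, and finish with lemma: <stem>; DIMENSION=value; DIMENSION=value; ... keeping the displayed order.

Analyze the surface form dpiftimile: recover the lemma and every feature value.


underlying: d-piftu-mi-le
VEL=ma - signalled by the affix -le
POLE=pa - signalled by the affix d-
NUM=em - signalled by the affix -mi
check: dpiftumile -> dpiftumile -> dpiftimile -> dpiftimile -> dpiftimile
lemma: piftu; VEL=ma; POLE=pa; NUM=em


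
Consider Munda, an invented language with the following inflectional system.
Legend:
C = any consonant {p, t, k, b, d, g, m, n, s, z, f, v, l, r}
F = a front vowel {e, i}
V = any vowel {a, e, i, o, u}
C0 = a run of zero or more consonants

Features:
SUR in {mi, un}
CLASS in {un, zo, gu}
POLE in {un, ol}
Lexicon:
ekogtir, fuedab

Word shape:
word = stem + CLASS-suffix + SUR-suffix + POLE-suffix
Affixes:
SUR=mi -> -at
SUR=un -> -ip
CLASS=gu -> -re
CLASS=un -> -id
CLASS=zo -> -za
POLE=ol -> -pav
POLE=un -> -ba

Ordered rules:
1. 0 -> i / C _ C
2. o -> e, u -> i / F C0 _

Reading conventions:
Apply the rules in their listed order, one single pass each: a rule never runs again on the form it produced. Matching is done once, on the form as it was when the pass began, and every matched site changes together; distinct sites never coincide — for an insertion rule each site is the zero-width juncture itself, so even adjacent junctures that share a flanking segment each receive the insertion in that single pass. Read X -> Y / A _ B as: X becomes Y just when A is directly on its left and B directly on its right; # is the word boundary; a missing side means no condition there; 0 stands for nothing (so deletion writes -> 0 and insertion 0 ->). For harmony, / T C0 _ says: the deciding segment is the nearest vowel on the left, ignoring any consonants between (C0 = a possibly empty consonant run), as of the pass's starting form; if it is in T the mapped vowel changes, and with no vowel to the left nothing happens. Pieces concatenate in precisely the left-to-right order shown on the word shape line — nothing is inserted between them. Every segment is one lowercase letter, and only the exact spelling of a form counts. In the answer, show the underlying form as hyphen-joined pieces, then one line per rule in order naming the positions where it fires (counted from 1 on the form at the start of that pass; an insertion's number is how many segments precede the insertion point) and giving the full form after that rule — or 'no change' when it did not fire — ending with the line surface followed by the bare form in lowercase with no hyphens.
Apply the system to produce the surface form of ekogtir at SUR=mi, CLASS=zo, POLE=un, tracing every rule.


underlying: ekogtir-za-at-ba
1. 0 -> i / C _ C: inserts after position(s) 4, 7, 11: ekogitirizaatiba
2. o -> e, u -> i / F C0 _: fires at position(s) 3: ekegitirizaatiba
surface: ekegitirizaatiba


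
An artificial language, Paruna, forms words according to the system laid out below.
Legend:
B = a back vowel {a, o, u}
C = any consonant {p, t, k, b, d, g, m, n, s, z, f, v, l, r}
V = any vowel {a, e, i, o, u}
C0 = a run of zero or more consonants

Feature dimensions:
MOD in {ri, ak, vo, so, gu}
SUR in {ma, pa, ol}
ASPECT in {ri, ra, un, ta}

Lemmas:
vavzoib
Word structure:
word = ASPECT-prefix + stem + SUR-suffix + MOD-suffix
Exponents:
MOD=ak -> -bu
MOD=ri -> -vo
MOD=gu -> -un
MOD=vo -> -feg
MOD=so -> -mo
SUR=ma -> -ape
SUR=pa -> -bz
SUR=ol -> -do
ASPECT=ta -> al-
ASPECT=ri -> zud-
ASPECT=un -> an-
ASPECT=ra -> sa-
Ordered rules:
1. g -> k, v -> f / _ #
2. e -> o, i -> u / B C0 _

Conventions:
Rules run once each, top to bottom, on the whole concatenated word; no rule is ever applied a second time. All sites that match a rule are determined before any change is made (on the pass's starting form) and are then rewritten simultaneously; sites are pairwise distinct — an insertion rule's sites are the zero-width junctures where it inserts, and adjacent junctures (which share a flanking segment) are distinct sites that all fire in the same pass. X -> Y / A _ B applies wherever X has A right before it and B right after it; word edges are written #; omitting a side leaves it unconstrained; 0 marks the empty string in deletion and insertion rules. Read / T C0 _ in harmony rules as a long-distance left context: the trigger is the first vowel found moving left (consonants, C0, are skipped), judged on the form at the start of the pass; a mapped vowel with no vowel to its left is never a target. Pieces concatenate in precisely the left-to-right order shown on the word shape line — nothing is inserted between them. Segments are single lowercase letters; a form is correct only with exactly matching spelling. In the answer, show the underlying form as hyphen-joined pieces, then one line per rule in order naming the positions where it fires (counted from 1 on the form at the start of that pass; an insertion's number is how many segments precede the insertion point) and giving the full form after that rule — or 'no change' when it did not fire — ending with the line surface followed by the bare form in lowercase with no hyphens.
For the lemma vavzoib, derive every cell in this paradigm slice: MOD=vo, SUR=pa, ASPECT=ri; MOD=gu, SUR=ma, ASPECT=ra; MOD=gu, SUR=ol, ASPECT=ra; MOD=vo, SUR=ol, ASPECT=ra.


cell MOD=vo, SUR=pa, ASPECT=ri:
underlying: zud-vavzoib-bz-feg
1. g -> k, v -> f / _ #: fires at position(s) 15: zudvavzoibbzfek
2. e -> o, i -> u / B C0 _: fires at position(s) 9: zudvavzoubbzfek
surface: zudvavzoubbzfek

cell MOD=gu, SUR=ma, ASPECT=ra:
underlying: sa-vavzoib-ape-un
1. g -> k, v -> f / _ #: no change
2. e -> o, i -> u / B C0 _: fires at position(s) 8, 12: savavzoubapoun
surface: savavzoubapoun

cell MOD=gu, SUR=ol, ASPECT=ra:
underlying: sa-vavzoib-do-un
1. g -> k, v -> f / _ #: no change
2. e -> o, i -> u / B C0 _: fires at position(s) 8: savavzoubdoun
surface: savavzoubdoun

cell MOD=vo, SUR=ol, ASPECT=ra:
underlying: sa-vavzoib-do-feg
1. g -> k, v -> f / _ #: fires at position(s) 14: savavzoibdofek
2. e -> o, i -> u / B C0 _: fires at position(s) 8, 13: savavzoubdofok
surface: savavzoubdofok


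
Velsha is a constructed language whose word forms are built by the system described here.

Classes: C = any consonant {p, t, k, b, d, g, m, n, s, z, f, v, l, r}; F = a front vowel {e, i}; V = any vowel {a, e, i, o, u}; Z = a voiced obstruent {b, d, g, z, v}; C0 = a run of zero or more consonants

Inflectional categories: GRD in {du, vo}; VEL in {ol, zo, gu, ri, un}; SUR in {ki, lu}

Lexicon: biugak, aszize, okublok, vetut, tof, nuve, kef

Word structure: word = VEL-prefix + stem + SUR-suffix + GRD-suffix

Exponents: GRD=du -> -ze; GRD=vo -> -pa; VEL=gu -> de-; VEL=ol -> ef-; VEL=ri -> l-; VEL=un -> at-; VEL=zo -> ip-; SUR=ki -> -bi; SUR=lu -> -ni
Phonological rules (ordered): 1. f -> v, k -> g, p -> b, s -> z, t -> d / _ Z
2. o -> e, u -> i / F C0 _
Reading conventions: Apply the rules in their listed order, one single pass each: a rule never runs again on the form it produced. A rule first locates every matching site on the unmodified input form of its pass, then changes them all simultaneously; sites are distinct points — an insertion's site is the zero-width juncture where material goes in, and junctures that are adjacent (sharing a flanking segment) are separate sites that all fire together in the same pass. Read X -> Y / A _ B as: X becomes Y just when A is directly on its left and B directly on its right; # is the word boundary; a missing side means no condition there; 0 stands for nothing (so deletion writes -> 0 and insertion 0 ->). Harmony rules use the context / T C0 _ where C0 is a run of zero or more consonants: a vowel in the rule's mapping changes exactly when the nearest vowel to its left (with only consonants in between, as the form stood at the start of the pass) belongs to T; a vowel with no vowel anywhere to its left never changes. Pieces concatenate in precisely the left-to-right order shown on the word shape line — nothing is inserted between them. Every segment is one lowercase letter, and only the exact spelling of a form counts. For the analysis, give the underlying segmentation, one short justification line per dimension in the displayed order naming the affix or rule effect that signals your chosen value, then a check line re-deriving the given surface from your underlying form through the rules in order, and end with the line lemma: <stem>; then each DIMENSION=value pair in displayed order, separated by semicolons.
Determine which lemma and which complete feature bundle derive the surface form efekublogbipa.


underlying: ef-okublok-bi-pa
GRD=vo - signalled by the affix -pa
VEL=ol - signalled by the affix ef-
SUR=ki - signalled by the affix -bi
check: efokublokbipa -> efokublogbipa -> efekublogbipa
lemma: okublok; GRD=vo; VEL=ol; SUR=ki


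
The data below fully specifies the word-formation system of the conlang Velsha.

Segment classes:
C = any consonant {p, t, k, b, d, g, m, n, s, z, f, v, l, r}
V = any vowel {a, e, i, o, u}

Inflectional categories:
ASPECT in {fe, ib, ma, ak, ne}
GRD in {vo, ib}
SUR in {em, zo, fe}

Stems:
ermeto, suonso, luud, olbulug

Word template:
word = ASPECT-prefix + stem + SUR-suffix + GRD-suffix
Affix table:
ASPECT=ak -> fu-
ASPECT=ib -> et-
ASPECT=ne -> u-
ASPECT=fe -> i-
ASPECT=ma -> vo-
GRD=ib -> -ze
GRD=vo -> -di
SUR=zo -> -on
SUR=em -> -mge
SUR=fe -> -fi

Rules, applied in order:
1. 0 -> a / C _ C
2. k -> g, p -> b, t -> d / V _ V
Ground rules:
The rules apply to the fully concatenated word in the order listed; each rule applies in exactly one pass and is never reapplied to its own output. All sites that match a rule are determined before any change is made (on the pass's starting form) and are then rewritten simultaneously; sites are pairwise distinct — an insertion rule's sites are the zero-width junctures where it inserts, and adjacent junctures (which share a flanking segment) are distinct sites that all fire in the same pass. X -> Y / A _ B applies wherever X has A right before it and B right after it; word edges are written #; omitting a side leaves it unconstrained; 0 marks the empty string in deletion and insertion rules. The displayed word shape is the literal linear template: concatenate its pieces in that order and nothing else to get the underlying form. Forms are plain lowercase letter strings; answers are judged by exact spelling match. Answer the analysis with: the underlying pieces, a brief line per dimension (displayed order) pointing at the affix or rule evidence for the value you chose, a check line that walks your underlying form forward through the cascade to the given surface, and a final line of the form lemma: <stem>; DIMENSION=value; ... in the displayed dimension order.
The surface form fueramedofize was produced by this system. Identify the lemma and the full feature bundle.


underlying: fu-ermeto-fi-ze
ASPECT=ak - signalled by the affix fu-
GRD=ib - signalled by the affix -ze
SUR=fe - signalled by the affix -fi
check: fuermetofize -> fuerametofize -> fueramedofize
lemma: ermeto; ASPECT=ak; GRD=ib; SUR=fe


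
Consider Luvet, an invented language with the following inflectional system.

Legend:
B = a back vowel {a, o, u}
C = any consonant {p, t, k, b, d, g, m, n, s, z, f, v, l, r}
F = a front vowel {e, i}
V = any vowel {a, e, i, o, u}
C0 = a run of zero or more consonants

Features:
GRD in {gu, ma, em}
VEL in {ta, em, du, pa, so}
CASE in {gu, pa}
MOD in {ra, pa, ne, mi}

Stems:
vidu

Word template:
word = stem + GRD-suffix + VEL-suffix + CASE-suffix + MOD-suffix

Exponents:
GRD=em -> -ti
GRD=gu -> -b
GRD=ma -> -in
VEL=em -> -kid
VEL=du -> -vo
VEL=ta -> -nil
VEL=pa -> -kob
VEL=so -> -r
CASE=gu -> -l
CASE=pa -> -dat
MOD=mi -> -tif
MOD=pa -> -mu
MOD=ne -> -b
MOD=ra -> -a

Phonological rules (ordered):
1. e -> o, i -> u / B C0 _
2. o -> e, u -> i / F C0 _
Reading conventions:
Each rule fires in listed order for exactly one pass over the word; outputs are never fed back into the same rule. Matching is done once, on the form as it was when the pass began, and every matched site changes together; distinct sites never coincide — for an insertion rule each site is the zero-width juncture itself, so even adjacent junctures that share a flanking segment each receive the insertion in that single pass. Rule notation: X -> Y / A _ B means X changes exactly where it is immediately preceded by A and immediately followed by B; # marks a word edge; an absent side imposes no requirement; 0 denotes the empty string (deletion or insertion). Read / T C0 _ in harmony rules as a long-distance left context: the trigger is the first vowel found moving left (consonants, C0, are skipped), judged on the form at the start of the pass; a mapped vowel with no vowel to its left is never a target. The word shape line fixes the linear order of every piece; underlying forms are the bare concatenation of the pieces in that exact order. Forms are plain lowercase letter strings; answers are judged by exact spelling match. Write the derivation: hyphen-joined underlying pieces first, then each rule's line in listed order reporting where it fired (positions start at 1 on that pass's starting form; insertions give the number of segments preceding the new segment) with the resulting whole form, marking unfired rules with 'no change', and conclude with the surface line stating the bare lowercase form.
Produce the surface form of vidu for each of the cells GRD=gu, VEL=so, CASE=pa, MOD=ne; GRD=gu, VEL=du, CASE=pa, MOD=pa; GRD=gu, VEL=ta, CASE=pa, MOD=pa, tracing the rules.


cell GRD=gu, VEL=so, CASE=pa, MOD=ne:
underlying: vidu-b-r-dat-b
1. e -> o, i -> u / B C0 _: no change
2. o -> e, u -> i / F C0 _: fires at position(s) 4: vidibrdatb
surface: vidibrdatb

cell GRD=gu, VEL=du, CASE=pa, MOD=pa:
underlying: vidu-b-vo-dat-mu
1. e -> o, i -> u / B C0 _: no change
2. o -> e, u -> i / F C0 _: fires at position(s) 4: vidibvodatmu
surface: vidibvodatmu

cell GRD=gu, VEL=ta, CASE=pa, MOD=pa:
underlying: vidu-b-nil-dat-mu
1. e -> o, i -> u / B C0 _: fires at position(s) 7: vidubnuldatmu
2. o -> e, u -> i / F C0 _: fires at position(s) 4: vidibnuldatmu
surface: vidibnuldatmu


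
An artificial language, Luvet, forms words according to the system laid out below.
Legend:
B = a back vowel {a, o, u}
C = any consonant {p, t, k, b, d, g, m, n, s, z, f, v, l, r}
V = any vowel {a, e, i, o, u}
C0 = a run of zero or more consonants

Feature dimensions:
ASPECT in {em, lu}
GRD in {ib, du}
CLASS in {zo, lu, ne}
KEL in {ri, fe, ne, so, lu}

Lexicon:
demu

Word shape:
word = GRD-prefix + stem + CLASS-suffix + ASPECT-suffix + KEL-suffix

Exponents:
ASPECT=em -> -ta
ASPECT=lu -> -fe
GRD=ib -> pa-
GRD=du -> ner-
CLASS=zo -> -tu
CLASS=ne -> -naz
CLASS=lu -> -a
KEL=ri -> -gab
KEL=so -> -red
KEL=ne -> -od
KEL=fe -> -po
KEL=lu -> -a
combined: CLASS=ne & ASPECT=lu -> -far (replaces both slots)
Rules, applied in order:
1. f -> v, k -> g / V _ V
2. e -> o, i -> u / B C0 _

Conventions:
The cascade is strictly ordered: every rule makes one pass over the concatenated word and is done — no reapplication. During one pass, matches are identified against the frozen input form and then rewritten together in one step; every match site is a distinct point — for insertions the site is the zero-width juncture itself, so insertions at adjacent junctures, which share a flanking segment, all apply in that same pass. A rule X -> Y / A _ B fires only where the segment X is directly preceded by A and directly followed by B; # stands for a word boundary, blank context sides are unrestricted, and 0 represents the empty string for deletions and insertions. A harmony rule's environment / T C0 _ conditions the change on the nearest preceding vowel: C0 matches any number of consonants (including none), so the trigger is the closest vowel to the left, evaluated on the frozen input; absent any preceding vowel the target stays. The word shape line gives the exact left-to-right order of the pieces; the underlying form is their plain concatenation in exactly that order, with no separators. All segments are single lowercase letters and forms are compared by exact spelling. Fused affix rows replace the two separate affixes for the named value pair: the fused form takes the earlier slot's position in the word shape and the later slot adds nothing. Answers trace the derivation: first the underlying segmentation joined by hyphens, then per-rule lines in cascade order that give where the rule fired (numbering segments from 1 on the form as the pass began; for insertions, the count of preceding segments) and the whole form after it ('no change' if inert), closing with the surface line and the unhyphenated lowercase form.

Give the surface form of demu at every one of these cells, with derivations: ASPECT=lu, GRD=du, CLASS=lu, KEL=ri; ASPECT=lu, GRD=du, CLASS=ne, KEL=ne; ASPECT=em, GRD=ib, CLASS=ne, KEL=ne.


cell ASPECT=lu, GRD=du, CLASS=lu, KEL=ri:
underlying: ner-demu-a-fe-gab
1. f -> v, k -> g / V _ V: fires at position(s) 9: nerdemuavegab
2. e -> o, i -> u / B C0 _: fires at position(s) 10: nerdemuavogab
surface: nerdemuavogab

cell ASPECT=lu, GRD=du, CLASS=ne, KEL=ne:
underlying: ner-demu-far-od
1. f -> v, k -> g / V _ V: fires at position(s) 8: nerdemuvarod
2. e -> o, i -> u / B C0 _: no change
surface: nerdemuvarod

cell ASPECT=em, GRD=ib, CLASS=ne, KEL=ne:
underlying: pa-demu-naz-ta-od
1. f -> v, k -> g / V _ V: no change
2. e -> o, i -> u / B C0 _: fires at position(s) 4: padomunaztaod
surface: padomunaztaod


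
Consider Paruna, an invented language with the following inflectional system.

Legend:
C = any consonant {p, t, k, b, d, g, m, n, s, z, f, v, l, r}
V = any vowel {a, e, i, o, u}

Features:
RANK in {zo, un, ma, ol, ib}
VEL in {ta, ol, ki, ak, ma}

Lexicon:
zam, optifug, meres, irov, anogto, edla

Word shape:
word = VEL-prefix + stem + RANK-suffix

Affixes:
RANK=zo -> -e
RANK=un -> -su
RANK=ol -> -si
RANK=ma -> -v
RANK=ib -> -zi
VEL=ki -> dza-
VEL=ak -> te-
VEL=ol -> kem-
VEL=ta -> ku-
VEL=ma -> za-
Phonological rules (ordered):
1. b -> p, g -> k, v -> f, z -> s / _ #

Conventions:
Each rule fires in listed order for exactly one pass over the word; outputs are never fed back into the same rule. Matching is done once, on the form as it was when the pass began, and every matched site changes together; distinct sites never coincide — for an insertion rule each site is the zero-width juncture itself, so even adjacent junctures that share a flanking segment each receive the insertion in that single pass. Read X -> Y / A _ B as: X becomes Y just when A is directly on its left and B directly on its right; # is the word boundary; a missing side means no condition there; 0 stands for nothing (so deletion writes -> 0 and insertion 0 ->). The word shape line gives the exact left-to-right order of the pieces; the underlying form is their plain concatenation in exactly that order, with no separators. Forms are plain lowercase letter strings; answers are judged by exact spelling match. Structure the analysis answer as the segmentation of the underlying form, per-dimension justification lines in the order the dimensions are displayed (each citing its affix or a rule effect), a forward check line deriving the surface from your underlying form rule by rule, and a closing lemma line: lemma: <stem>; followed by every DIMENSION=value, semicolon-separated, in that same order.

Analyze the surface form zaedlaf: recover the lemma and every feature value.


underlying: za-edla-v
RANK=ma - signalled by the affix -v
VEL=ma - signalled by the affix za-
check: zaedlav -> zaedlaf
lemma: edla; RANK=ma; VEL=ma


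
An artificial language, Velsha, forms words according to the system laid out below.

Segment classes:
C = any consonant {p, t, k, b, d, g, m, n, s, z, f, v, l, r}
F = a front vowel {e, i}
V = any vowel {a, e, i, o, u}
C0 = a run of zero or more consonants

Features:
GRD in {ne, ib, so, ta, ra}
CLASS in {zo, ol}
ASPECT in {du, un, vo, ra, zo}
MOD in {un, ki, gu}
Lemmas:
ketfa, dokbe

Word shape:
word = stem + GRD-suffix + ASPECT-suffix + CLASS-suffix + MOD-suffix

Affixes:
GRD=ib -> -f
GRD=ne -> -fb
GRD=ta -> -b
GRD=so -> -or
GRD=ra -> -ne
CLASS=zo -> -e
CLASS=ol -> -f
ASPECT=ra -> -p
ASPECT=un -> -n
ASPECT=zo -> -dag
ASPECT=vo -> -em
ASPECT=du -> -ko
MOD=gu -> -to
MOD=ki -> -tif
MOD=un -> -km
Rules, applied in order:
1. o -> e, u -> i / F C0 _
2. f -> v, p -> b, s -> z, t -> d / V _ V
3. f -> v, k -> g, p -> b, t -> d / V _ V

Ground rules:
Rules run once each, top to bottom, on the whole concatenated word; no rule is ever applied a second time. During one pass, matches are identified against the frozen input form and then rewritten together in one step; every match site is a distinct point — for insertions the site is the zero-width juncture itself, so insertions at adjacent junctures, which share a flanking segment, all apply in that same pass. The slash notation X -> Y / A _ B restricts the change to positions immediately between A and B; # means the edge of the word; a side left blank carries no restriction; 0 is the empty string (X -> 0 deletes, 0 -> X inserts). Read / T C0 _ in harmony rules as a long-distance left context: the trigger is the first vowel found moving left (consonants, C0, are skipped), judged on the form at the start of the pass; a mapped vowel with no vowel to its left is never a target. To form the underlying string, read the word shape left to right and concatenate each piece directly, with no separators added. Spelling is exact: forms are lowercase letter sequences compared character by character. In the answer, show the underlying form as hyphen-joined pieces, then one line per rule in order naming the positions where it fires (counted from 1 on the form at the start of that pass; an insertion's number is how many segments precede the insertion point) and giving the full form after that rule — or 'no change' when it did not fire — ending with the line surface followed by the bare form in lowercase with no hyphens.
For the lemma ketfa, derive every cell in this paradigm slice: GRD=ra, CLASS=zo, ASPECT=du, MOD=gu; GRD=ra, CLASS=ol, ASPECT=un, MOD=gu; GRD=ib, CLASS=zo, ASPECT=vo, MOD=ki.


cell GRD=ra, CLASS=zo, ASPECT=du, MOD=gu:
underlying: ketfa-ne-ko-e-to
1. o -> e, u -> i / F C0 _: fires at position(s) 9, 12: ketfanekeete
2. f -> v, p -> b, s -> z, t -> d / V _ V: fires at position(s) 11: ketfanekeede
3. f -> v, k -> g, p -> b, t -> d / V _ V: fires at position(s) 8: ketfanegeede
surface: ketfanegeede

cell GRD=ra, CLASS=ol, ASPECT=un, MOD=gu:
underlying: ketfa-ne-n-f-to
1. o -> e, u -> i / F C0 _: fires at position(s) 11: ketfanenfte
2. f -> v, p -> b, s -> z, t -> d / V _ V: no change
3. f -> v, k -> g, p -> b, t -> d / V _ V: no change
surface: ketfanenfte

cell GRD=ib, CLASS=zo, ASPECT=vo, MOD=ki:
underlying: ketfa-f-em-e-tif
1. o -> e, u -> i / F C0 _: no change
2. f -> v, p -> b, s -> z, t -> d / V _ V: fires at position(s) 6, 10: ketfavemedif
3. f -> v, k -> g, p -> b, t -> d / V _ V: no change
surface: ketfavemedif


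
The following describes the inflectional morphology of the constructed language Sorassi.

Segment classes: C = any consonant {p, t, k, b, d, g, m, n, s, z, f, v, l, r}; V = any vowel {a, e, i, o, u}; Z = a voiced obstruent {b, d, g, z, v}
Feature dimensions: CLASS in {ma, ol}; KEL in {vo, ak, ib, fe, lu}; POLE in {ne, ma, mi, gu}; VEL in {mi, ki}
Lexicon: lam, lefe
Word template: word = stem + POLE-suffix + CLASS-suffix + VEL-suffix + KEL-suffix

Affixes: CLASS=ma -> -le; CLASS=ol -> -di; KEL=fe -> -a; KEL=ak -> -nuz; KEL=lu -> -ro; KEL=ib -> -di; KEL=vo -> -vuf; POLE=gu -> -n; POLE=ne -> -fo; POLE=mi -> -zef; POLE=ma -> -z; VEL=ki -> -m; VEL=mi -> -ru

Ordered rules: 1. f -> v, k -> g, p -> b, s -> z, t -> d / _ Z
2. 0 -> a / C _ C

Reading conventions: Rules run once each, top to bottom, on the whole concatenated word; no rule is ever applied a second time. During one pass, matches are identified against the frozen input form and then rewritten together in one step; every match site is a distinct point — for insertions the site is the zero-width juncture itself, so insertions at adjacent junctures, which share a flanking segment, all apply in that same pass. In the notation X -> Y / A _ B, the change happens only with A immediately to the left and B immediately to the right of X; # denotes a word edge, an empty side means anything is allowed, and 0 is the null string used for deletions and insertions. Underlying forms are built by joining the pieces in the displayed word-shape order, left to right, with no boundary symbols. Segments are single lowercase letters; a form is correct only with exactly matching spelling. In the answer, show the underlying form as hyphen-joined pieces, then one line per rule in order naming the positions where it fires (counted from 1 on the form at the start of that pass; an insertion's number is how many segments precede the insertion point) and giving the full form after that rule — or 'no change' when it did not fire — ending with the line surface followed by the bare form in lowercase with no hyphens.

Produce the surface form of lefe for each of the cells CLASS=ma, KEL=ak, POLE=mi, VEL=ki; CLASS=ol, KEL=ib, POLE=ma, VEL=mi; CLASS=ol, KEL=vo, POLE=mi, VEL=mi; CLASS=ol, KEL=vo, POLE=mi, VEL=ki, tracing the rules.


cell CLASS=ma, KEL=ak, POLE=mi, VEL=ki:
underlying: lefe-zef-le-m-nuz
1. f -> v, k -> g, p -> b, s -> z, t -> d / _ Z: no change
2. 0 -> a / C _ C: inserts after position(s) 7, 10: lefezefalemanuz
surface: lefezefalemanuz

cell CLASS=ol, KEL=ib, POLE=ma, VEL=mi:
underlying: lefe-z-di-ru-di
1. f -> v, k -> g, p -> b, s -> z, t -> d / _ Z: no change
2. 0 -> a / C _ C: inserts after position(s) 5: lefezadirudi
surface: lefezadirudi

cell CLASS=ol, KEL=vo, POLE=mi, VEL=mi:
underlying: lefe-zef-di-ru-vuf
1. f -> v, k -> g, p -> b, s -> z, t -> d / _ Z: fires at position(s) 7: lefezevdiruvuf
2. 0 -> a / C _ C: inserts after position(s) 7: lefezevadiruvuf
surface: lefezevadiruvuf

cell CLASS=ol, KEL=vo, POLE=mi, VEL=ki:
underlying: lefe-zef-di-m-vuf
1. f -> v, k -> g, p -> b, s -> z, t -> d / _ Z: fires at position(s) 7: lefezevdimvuf
2. 0 -> a / C _ C: inserts after position(s) 7, 10: lefezevadimavuf
surface: lefezevadimavuf
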